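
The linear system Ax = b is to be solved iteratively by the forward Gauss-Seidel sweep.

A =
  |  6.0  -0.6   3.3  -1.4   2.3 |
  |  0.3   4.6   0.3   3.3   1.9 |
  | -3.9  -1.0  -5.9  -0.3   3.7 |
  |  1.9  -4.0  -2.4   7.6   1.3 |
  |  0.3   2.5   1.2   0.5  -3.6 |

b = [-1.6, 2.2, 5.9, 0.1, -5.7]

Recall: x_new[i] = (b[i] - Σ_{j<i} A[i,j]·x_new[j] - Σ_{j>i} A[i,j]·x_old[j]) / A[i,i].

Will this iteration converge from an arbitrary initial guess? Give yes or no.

yes

A = D + L + U where D = diag(6, 4.6, -5.9, 7.6, -3.6).
Gauss-Seidel: T = -(D+L)⁻¹U, row 0 first, T[0,3] = -(-1.4)/(6) = +0.2333; later rows by forward substitution.
  T[0,:] = [+0.0000  +0.1000  -0.5500  +0.2333  -0.3833]
  T[1,:] = [+0.0000  -0.0065  -0.0293  -0.7326  -0.3880]
  T[2,:] = [+0.0000  -0.0650  +0.3685  -0.0809  +0.9463]
  T[3,:] = [+0.0000  -0.0490  +0.2384  -0.4695  +0.0194]
  T[4,:] = [+0.0000  -0.0247  +0.0897  -0.5815  +0.0167]
|roots of det(T-λI)|: 0.6919, 0.3742, 0.3742, 0.0000, 0.0000.
ρ = 0.6919; 0.6919 < 1: convergent.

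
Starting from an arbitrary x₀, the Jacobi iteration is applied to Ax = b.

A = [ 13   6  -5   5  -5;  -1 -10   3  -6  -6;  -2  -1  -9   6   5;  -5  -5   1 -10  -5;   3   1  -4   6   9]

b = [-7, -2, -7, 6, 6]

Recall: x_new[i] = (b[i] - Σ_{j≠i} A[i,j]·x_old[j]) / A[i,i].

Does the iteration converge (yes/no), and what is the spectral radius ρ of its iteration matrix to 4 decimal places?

no, ρ = 1.3576

Split A = D + L + U, D = diag(13, -10, -9, -10, 9).
Jacobi T = -D⁻¹(L+U): T[2,4] = -(5)/(-9) = +0.5556; T[2,2] = 0.
  T[0,:] = [+0.0000 -0.4615 +0.3846 -0.3846 +0.3846]
  T[1,:] = [-0.1000 +0.0000 +0.3000 -0.6000 -0.6000]
  T[2,:] = [-0.2222 -0.1111 +0.0000 +0.6667 +0.5556]
  T[3,:] = [-0.5000 -0.5000 +0.1000 +0.0000 -0.5000]
  T[4,:] = [-0.3333 -0.1111 +0.4444 -0.6667 +0.0000]
eigenvalue magnitudes: 1.3576, 0.4599, 0.4599, 0.4123, 0.4123.
ρ = 1.3576; 1.3576 > 1: divergent.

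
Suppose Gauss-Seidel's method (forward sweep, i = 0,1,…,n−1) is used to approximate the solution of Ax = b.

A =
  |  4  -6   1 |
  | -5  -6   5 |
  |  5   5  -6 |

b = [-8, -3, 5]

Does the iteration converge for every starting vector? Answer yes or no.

Diagonal D = diag(4, -6, -6); L, U strict lower/upper.
T_GS = -(D+L)⁻¹U: row 0 first, T[0,1] = -(-6)/(4) = +1.5000; later rows by forward substitution.
  T[0,:] = [+0.0000  +1.5000  -0.2500]
  T[1,:] = [+0.0000  -1.2500  +1.0417]
  T[2,:] = [+0.0000  +0.2083  +0.6597]
moduli |λ_i(T)| = 1.3576, 0.7673, 0.0000.
ρ(T) = max|λ| = 1.3576; 1.3576 > 1 ⇒ diverges.

no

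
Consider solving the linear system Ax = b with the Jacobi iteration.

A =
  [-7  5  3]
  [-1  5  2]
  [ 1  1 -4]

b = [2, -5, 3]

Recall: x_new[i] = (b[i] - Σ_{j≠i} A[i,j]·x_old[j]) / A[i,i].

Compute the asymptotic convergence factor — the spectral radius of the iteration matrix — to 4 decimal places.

Split A = D + L + U, D = diag(-7, 5, -4).
Jacobi: T = -D⁻¹(L+U), T[1,0] = -(-1)/(5) = +0.2000; T[1,1] = 0.
  T[0,:] = [+0.0000, +0.7143, +0.4286]
  T[1,:] = [+0.2000, +0.0000, -0.4000]
  T[2,:] = [+0.2500, +0.2500, +0.0000]
moduli |λ_i(T)| = 0.5000, 0.3162, 0.3162.
ρ = 0.5000; 0.5000 < 1 ⇒ converges.

0.5000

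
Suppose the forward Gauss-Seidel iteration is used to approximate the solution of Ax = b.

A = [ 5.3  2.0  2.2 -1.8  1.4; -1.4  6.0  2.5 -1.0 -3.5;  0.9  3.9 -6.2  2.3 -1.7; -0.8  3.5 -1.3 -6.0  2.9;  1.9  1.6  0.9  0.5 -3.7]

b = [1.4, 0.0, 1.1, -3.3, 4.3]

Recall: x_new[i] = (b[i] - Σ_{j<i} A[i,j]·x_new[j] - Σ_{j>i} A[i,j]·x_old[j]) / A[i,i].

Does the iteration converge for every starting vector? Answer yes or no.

yes

Diagonal D = diag(5.3, 6, -6.2, -6, -3.7); L, U strict lower/upper.
Gauss-Seidel: T = -(D+L)⁻¹U, row 0 first, T[0,2] = -(2.2)/(5.3) = -0.4151; later rows by forward substitution.
  T[0,:] = [+0.0000 -0.3774 -0.4151 +0.3396 -0.2642]
  T[1,:] = [+0.0000 -0.0881 -0.5135 +0.2459 +0.5217]
  T[2,:] = [+0.0000 -0.1102 -0.3833 +0.5750 +0.0156]
  T[3,:] = [+0.0000 +0.0228 -0.1612 -0.0264 +0.8195]
  T[4,:] = [+0.0000 -0.2556 -0.5502 +0.4170 +0.2045]
|eigenvalues of T|: 0.8257, 0.4130, 0.4130, 0.1028, 0.0000.
ρ = 0.8257; 0.8257 < 1 ⇒ converges.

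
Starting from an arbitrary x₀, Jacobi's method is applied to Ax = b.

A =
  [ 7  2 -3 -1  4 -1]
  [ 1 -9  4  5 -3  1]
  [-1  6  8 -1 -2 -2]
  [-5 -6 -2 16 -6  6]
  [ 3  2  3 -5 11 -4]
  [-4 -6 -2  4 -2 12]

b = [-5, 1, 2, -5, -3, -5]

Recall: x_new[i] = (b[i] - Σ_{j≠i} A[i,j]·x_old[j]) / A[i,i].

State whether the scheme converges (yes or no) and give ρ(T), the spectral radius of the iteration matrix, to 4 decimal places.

no, ρ = 1.2077

Split A = D + L + U, D = diag(7, -9, 8, 16, 11, 12).
Jacobi T = -D⁻¹(L+U): T[2,3] = -(-1)/(8) = +0.1250; T[2,2] = 0.
  T[0,:] = [+0.0000  -0.2857  +0.4286  +0.1429  -0.5714  +0.1429]
  T[1,:] = [+0.1111  +0.0000  +0.4444  +0.5556  -0.3333  +0.1111]
  T[2,:] = [+0.1250  -0.7500  +0.0000  +0.1250  +0.2500  +0.2500]
  T[3,:] = [+0.3125  +0.3750  +0.1250  +0.0000  +0.3750  -0.3750]
  T[4,:] = [-0.2727  -0.1818  -0.2727  +0.4545  +0.0000  +0.3636]
  T[5,:] = [+0.3333  +0.5000  +0.1667  -0.3333  +0.1667  +0.0000]
|λ(T)| sorted: 1.2077, 0.6196, 0.6196, 0.4143, 0.2709, 0.0037.
ρ(T) = max|λ| = 1.2077; 1.2077 > 1 ⇒ diverges.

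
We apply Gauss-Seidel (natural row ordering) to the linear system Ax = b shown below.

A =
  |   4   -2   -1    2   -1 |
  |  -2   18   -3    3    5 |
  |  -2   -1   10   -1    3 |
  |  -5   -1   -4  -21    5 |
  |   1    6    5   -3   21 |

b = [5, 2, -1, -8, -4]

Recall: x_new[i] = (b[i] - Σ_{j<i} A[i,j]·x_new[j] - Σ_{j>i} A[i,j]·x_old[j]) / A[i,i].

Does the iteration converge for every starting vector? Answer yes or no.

Diagonal D = diag(4, 18, 10, -21, 21); L, U strict lower/upper.
T_GS = -(D+L)⁻¹U: row 0 first, T[0,3] = -(2)/(4) = -0.5000; later rows by forward substitution.
  T[0,:] = [+0.0000 +0.5000 +0.2500 -0.5000 +0.2500]
  T[1,:] = [+0.0000 +0.0556 +0.1944 -0.2222 -0.2500]
  T[2,:] = [+0.0000 +0.1056 +0.0694 -0.0222 -0.2750]
  T[3,:] = [+0.0000 -0.1418 -0.0820 +0.1339 +0.2429]
  T[4,:] = [+0.0000 -0.0851 -0.0957 +0.1117 +0.1597]
|eigenvalues of T|: 0.5374, 0.1300, 0.0428, 0.0316, 0.0000.
spectral radius ρ = 0.5374; 0.5374 < 1: convergent.

yes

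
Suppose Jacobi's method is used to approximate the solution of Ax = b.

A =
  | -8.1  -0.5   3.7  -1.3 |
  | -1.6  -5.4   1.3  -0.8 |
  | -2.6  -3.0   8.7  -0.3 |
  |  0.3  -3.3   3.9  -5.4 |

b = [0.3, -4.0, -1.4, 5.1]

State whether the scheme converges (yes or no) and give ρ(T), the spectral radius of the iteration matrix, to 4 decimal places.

yes, ρ = 0.7540

A = D + L + U where D = diag(-8.1, -5.4, 8.7, -5.4).
Jacobi T = -D⁻¹(L+U): T[1,3] = -(-0.8)/(-5.4) = -0.1481; T[1,1] = 0.
  T[0,:] = [+0.0000  -0.0617  +0.4568  -0.1605]
  T[1,:] = [-0.2963  +0.0000  +0.2407  -0.1481]
  T[2,:] = [+0.2989  +0.3448  +0.0000  +0.0345]
  T[3,:] = [+0.0556  -0.6111  +0.7222  +0.0000]
|roots of det(T-λI)|: 0.7540, 0.4123, 0.4123, 0.0806.
ρ(T) = max|λ| = 0.7540; 0.7540 < 1, so it converges for any x₀.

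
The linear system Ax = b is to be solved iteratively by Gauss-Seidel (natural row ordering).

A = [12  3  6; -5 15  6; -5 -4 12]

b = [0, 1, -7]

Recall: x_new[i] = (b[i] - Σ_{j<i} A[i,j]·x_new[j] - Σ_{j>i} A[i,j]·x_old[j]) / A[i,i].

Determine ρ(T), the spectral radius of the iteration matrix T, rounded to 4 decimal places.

0.5556

Split A = D + L + U, D = diag(12, 15, 12).
T_GS = -(D+L)⁻¹U: row 0 first, T[0,1] = -(3)/(12) = -0.2500; later rows by forward substitution.
  T[0,:] = [+0.0000, -0.2500, -0.5000]
  T[1,:] = [+0.0000, -0.0833, -0.5667]
  T[2,:] = [+0.0000, -0.1319, -0.3972]
eigenvalue magnitudes: 0.5556, 0.0750, 0.0000.
ρ(T) = max|λ| = 0.5556; 0.5556 < 1, so it converges for any x₀.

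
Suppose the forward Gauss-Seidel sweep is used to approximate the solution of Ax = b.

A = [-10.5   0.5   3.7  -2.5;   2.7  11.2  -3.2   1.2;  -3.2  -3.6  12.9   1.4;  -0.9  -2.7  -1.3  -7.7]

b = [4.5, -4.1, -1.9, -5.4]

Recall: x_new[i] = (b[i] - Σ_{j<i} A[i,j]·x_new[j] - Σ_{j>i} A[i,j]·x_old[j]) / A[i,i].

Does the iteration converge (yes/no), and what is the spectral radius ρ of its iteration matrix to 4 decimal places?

yes, ρ = 0.2759

Let D = diag(-10.5, 11.2, 12.9, -7.7); L, U the strict triangles.
GS T = -(D+L)⁻¹U: row 0 first, T[0,1] = -(0.5)/(-10.5) = +0.0476; later rows by forward substitution.
  T[0,:] = [+0.0000  +0.0476  +0.3524  -0.2381]
  T[1,:] = [+0.0000  -0.0115  +0.2008  -0.0497]
  T[2,:] = [+0.0000  +0.0086  +0.1434  -0.1815]
  T[3,:] = [+0.0000  -0.0030  -0.1358  +0.0759]
|eigenvalues of T|: 0.2759, 0.0571, 0.0110, 0.0000.
ρ = 0.2759; 0.2759 < 1 ⇒ converges.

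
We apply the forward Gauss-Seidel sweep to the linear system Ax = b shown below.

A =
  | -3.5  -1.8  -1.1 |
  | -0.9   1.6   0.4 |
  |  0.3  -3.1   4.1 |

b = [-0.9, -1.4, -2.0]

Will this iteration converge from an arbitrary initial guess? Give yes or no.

yes

Diagonal D = diag(-3.5, 1.6, 4.1); L, U strict lower/upper.
Gauss-Seidel: T = -(D+L)⁻¹U, row 0 first, T[0,1] = -(-1.8)/(-3.5) = -0.5143; later rows by forward substitution.
  T[0,:] = [+0.0000, -0.5143, -0.3143]
  T[1,:] = [+0.0000, -0.2893, -0.4268]
  T[2,:] = [+0.0000, -0.1811, -0.2997]
|eigenvalues of T|: 0.5725, 0.0164, 0.0000.
ρ(T) = max|λ| = 0.5725; 0.5725 < 1 ⇒ converges.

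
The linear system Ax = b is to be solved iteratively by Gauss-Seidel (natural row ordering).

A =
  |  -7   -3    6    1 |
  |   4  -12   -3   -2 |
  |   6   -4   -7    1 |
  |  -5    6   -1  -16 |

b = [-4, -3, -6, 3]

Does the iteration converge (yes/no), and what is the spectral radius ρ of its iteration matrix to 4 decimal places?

yes, ρ = 0.5264

Let D = diag(-7, -12, -7, -16); L, U the strict triangles.
Gauss-Seidel: T = -(D+L)⁻¹U, row 0 first, T[0,3] = -(1)/(-7) = +0.1429; later rows by forward substitution.
  T[0,:] = [+0.0000 -0.4286 +0.8571 +0.1429]
  T[1,:] = [+0.0000 -0.1429 +0.0357 -0.1190]
  T[2,:] = [+0.0000 -0.2857 +0.7143 +0.3333]
  T[3,:] = [+0.0000 +0.0982 -0.2991 -0.1101]
|λ(T)| sorted: 0.5264, 0.1333, 0.0682, 0.0000.
ρ(T) = max|λ| = 0.5264; 0.5264 < 1 ⇒ converges.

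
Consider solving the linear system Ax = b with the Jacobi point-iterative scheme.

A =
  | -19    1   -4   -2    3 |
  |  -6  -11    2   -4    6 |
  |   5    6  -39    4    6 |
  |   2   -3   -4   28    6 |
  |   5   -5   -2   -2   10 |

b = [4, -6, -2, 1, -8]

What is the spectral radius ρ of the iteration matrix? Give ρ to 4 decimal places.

Let D = diag(-19, -11, -39, 28, 10); L, U the strict triangles.
T_J = -D⁻¹(L+U): T[4,3] = -(-2)/(10) = +0.2000; T[4,4] = 0.
  T[0,:] = [+0.0000, +0.0526, -0.2105, -0.1053, +0.1579]
  T[1,:] = [-0.5455, +0.0000, +0.1818, -0.3636, +0.5455]
  T[2,:] = [+0.1282, +0.1538, +0.0000, +0.1026, +0.1538]
  T[3,:] = [-0.0714, +0.1071, +0.1429, +0.0000, -0.2143]
  T[4,:] = [-0.5000, +0.5000, +0.2000, +0.2000, +0.0000]
moduli |λ_i(T)| = 0.5529, 0.3323, 0.3323, 0.2807, 0.2807.
spectral radius ρ = 0.5529; 0.5529 < 1 ⇒ converges.

0.5529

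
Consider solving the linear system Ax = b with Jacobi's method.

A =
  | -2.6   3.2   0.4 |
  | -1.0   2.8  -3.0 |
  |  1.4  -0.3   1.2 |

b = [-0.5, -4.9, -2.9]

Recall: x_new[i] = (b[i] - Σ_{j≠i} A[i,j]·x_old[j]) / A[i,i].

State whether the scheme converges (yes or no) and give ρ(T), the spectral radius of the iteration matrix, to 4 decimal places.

Write A = D+L+U with D = diag(-2.6, 2.8, 1.2).
Jacobi T = -D⁻¹(L+U): T[2,0] = -(1.4)/(1.2) = -1.1667; T[2,2] = 0.
  T[0,:] = [+0.0000  +1.2308  +0.1538]
  T[1,:] = [+0.3571  +0.0000  +1.0714]
  T[2,:] = [-1.1667  +0.2500  +0.0000]
moduli |λ_i(T)| = 1.3031, 1.0817, 1.0817.
ρ(T) = max|λ| = 1.3031; 1.3031 > 1: divergent.

no, ρ = 1.3031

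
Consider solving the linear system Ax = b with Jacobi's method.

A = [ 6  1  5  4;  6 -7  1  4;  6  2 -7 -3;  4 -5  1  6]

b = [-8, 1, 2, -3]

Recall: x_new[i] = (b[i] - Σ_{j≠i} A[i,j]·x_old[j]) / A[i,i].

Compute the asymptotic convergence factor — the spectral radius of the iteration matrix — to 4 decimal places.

Write A = D+L+U with D = diag(6, -7, -7, 6).
Jacobi: T = -D⁻¹(L+U), T[3,0] = -(4)/(6) = -0.6667; T[3,3] = 0.
  T[0,:] = [+0.0000, -0.1667, -0.8333, -0.6667]
  T[1,:] = [+0.8571, +0.0000, +0.1429, +0.5714]
  T[2,:] = [+0.8571, +0.2857, +0.0000, -0.4286]
  T[3,:] = [-0.6667, +0.8333, -0.1667, +0.0000]
|eigenvalues of T|: 1.1729, 0.9267, 0.9267, 0.6393.
ρ(T) = max|λ| = 1.1729; 1.1729 > 1: divergent.

1.1729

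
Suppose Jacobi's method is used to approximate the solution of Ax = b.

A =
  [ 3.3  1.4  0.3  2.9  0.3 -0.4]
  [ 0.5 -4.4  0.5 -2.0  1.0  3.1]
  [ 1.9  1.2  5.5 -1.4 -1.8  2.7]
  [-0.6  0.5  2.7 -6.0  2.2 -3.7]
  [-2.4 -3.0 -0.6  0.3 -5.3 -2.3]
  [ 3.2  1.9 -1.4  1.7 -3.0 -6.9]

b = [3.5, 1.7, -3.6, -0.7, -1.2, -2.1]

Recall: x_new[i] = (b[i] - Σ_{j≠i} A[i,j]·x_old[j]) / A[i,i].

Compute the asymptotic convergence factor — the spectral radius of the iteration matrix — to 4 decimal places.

1.1856

Write A = D+L+U with D = diag(3.3, -4.4, 5.5, -6, -5.3, -6.9).
Jacobi: T = -D⁻¹(L+U), T[1,5] = -(3.1)/(-4.4) = +0.7045; T[1,1] = 0.
  T[0,:] = [+0.0000, -0.4242, -0.0909, -0.8788, -0.0909, +0.1212]
  T[1,:] = [+0.1136, +0.0000, +0.1136, -0.4545, +0.2273, +0.7045]
  T[2,:] = [-0.3455, -0.2182, +0.0000, +0.2545, +0.3273, -0.4909]
  T[3,:] = [-0.1000, +0.0833, +0.4500, +0.0000, +0.3667, -0.6167]
  T[4,:] = [-0.4528, -0.5660, -0.1132, +0.0566, +0.0000, -0.4340]
  T[5,:] = [+0.4638, +0.2754, -0.2029, +0.2464, -0.4348, +0.0000]
eigenvalue magnitudes: 1.1856, 0.7580, 0.7580, 0.2961, 0.2961, 0.1639.
spectral radius ρ = 1.1856; 1.1856 > 1, so it fails to converge.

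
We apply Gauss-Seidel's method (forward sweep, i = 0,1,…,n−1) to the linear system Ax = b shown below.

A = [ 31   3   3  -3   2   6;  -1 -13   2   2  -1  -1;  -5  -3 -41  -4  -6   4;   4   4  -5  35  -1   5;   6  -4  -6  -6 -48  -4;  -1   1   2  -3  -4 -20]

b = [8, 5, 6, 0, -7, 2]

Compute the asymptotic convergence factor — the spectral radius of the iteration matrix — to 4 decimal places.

0.1596

Write A = D+L+U with D = diag(31, -13, -41, 35, -48, -20).
GS T = -(D+L)⁻¹U: row 0 first, T[0,2] = -(3)/(31) = -0.0968; later rows by forward substitution.
  T[0,:] = [+0.0000 -0.0968 -0.0968 +0.0968 -0.0645 -0.1935]
  T[1,:] = [+0.0000 +0.0074 +0.1613 +0.1464 -0.0720 -0.0620]
  T[2,:] = [+0.0000 +0.0113 +0.0000 -0.1201 -0.1332 +0.1257]
  T[3,:] = [+0.0000 +0.0118 -0.0074 -0.0449 +0.0251 -0.0957]
  T[4,:] = [+0.0000 -0.0156 -0.0246 +0.0205 +0.0114 -0.1061]
  T[5,:] = [+0.0000 +0.0077 +0.0189 -0.0069 -0.0198 +0.0547]
|roots of det(T-λI)|: 0.1596, 0.1009, 0.0388, 0.0388, 0.0071, 0.0000.
spectral radius ρ = 0.1596; 0.1596 < 1: convergent.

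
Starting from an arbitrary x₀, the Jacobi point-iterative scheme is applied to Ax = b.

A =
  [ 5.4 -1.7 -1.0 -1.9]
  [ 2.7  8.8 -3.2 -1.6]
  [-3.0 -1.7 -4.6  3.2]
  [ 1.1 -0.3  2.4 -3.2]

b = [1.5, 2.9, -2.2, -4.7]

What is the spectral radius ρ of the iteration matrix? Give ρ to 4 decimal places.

0.8316

Let D = diag(5.4, 8.8, -4.6, -3.2); L, U the strict triangles.
Jacobi: T = -D⁻¹(L+U), T[2,3] = -(3.2)/(-4.6) = +0.6957; T[2,2] = 0.
  T[0,:] = [+0.0000, +0.3148, +0.1852, +0.3519]
  T[1,:] = [-0.3068, +0.0000, +0.3636, +0.1818]
  T[2,:] = [-0.6522, -0.3696, +0.0000, +0.6957]
  T[3,:] = [+0.3438, -0.0938, +0.7500, +0.0000]
|roots of det(T-λI)|: 0.8316, 0.4999, 0.4999, 0.4867.
ρ = 0.8316; 0.8316 < 1: convergent.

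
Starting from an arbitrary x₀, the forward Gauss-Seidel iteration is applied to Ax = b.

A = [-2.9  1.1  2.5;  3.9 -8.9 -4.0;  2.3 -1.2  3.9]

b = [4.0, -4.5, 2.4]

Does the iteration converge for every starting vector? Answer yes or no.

Diagonal D = diag(-2.9, -8.9, 3.9); L, U strict lower/upper.
GS T = -(D+L)⁻¹U: row 0 first, T[0,1] = -(1.1)/(-2.9) = +0.3793; later rows by forward substitution.
  T[0,:] = [+0.0000  +0.3793  +0.8621]
  T[1,:] = [+0.0000  +0.1662  -0.0717]
  T[2,:] = [+0.0000  -0.1726  -0.5305]
moduli |λ_i(T)| = 0.5478, 0.1835, 0.0000.
ρ = 0.5478; 0.5478 < 1, so it converges for any x₀.

yes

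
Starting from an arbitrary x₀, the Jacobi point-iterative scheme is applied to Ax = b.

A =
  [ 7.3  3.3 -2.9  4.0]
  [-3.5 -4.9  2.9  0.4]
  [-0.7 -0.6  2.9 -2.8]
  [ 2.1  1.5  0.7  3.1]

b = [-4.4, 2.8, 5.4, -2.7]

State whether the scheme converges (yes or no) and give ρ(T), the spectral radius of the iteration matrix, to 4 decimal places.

no, ρ = 1.2372

Diagonal D = diag(7.3, -4.9, 2.9, 3.1); L, U strict lower/upper.
Jacobi: T = -D⁻¹(L+U), T[1,0] = -(-3.5)/(-4.9) = -0.7143; T[1,1] = 0.
  T[0,:] = [+0.0000, -0.4521, +0.3973, -0.5479]
  T[1,:] = [-0.7143, +0.0000, +0.5918, +0.0816]
  T[2,:] = [+0.2414, +0.2069, +0.0000, +0.9655]
  T[3,:] = [-0.6774, -0.4839, -0.2258, +0.0000]
eigenvalue magnitudes: 1.2372, 0.7034, 0.7034, 0.5772.
spectral radius ρ = 1.2372; 1.2372 > 1, so it fails to converge.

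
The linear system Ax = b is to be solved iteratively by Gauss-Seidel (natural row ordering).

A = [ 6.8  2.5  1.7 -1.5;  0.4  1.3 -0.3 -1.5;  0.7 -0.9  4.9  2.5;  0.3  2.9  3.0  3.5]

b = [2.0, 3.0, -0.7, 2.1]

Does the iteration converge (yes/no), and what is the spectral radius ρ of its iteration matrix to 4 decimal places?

yes, ρ = 0.6123

Let D = diag(6.8, 1.3, 4.9, 3.5); L, U the strict triangles.
GS T = -(D+L)⁻¹U: row 0 first, T[0,2] = -(1.7)/(6.8) = -0.2500; later rows by forward substitution.
  T[0,:] = [+0.0000  -0.3676  -0.2500  +0.2206]
  T[1,:] = [+0.0000  +0.1131  +0.3077  +1.0860]
  T[2,:] = [+0.0000  +0.0733  +0.0922  -0.3423]
  T[3,:] = [+0.0000  -0.1250  -0.3126  -0.6254]
|eigenvalues of T|: 0.6123, 0.1526, 0.0397, 0.0000.
spectral radius ρ = 0.6123; 0.6123 < 1, so it converges for any x₀.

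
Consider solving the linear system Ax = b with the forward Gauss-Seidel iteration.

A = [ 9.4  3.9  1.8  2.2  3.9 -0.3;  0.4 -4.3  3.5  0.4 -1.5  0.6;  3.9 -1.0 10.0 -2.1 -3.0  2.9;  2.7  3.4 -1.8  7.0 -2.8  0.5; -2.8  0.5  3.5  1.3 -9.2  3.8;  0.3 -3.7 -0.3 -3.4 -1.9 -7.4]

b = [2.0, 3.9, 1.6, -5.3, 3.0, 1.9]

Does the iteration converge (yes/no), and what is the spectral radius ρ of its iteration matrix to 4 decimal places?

yes, ρ = 0.8254

Write A = D+L+U with D = diag(9.4, -4.3, 10, 7, -9.2, -7.4).
Gauss-Seidel: T = -(D+L)⁻¹U, row 0 first, T[0,1] = -(3.9)/(9.4) = -0.4149; later rows by forward substitution.
  T[0,:] = [+0.0000  -0.4149  -0.1915  -0.2340  -0.4149  +0.0319]
  T[1,:] = [+0.0000  -0.0386  +0.7961  +0.0713  -0.3874  +0.1425]
  T[2,:] = [+0.0000  +0.1579  +0.1543  +0.3084  +0.4231  -0.2882]
  T[3,:] = [+0.0000  +0.2194  -0.2732  +0.1350  +0.8570  -0.2271]
  T[4,:] = [+0.0000  +0.2153  +0.1216  +0.2115  +0.3873  +0.2694]
  T[5,:] = [+0.0000  -0.1600  -0.3178  -0.1739  -0.3334  -0.0231]
eigenvalue magnitudes: 0.8254, 0.2836, 0.2836, 0.1508, 0.0475, 0.0000.
spectral radius ρ = 0.8254; 0.8254 < 1 ⇒ converges.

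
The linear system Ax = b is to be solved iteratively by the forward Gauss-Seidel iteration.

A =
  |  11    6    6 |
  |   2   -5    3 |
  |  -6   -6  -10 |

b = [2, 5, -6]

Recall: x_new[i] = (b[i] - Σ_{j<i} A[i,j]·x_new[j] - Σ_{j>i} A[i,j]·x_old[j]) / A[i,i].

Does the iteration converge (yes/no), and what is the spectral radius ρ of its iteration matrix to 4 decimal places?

Diagonal D = diag(11, -5, -10); L, U strict lower/upper.
Gauss-Seidel: T = -(D+L)⁻¹U, row 0 first, T[0,1] = -(6)/(11) = -0.5455; later rows by forward substitution.
  T[0,:] = [+0.0000  -0.5455  -0.5455]
  T[1,:] = [+0.0000  -0.2182  +0.3818]
  T[2,:] = [+0.0000  +0.4582  +0.0982]
eigenvalue magnitudes: 0.5072, 0.3872, 0.0000.
spectral radius ρ = 0.5072; 0.5072 < 1: convergent.

yes, ρ = 0.5072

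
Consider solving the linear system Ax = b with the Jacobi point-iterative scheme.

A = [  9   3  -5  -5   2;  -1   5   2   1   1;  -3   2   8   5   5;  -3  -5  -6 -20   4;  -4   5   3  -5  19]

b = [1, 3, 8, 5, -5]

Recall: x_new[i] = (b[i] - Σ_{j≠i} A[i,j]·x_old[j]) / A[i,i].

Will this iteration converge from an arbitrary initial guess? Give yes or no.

yes

Write A = D+L+U with D = diag(9, 5, 8, -20, 19).
Jacobi T = -D⁻¹(L+U): T[3,4] = -(4)/(-20) = +0.2000; T[3,3] = 0.
  T[0,:] = [+0.0000 -0.3333 +0.5556 +0.5556 -0.2222]
  T[1,:] = [+0.2000 +0.0000 -0.4000 -0.2000 -0.2000]
  T[2,:] = [+0.3750 -0.2500 +0.0000 -0.6250 -0.6250]
  T[3,:] = [-0.1500 -0.2500 -0.3000 +0.0000 +0.2000]
  T[4,:] = [+0.2105 -0.2632 -0.1579 +0.2632 +0.0000]
|λ(T)| sorted: 0.8694, 0.6952, 0.3388, 0.3388, 0.2887.
ρ = 0.8694; 0.8694 < 1, so it converges for any x₀.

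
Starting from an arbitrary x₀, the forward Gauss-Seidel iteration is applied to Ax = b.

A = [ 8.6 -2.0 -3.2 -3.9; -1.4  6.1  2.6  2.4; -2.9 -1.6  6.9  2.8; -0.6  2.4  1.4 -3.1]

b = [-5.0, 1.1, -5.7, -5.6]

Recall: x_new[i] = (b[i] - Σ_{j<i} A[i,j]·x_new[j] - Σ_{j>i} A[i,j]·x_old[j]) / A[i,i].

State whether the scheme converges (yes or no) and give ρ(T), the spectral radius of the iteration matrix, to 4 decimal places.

Split A = D + L + U, D = diag(8.6, 6.1, 6.9, -3.1).
Gauss-Seidel: T = -(D+L)⁻¹U, row 0 first, T[0,3] = -(-3.9)/(8.6) = +0.4535; later rows by forward substitution.
  T[0,:] = [+0.0000  +0.2326  +0.3721  +0.4535]
  T[1,:] = [+0.0000  +0.0534  -0.3408  -0.2894]
  T[2,:] = [+0.0000  +0.1101  +0.0774  -0.2823]
  T[3,:] = [+0.0000  +0.0460  -0.3010  -0.4393]
moduli |λ_i(T)| = 0.5099, 0.1236, 0.1236, 0.0000.
ρ = 0.5099; 0.5099 < 1, so it converges for any x₀.

yes, ρ = 0.5099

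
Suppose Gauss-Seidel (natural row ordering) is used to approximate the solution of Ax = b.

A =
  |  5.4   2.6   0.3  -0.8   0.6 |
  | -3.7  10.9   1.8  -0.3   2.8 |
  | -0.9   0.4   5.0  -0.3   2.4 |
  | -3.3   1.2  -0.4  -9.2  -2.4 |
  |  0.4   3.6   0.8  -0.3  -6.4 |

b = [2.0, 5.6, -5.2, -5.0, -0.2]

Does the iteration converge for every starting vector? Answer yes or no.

yes

Let D = diag(5.4, 10.9, 5, -9.2, -6.4); L, U the strict triangles.
Gauss-Seidel: T = -(D+L)⁻¹U, row 0 first, T[0,1] = -(2.6)/(5.4) = -0.4815; later rows by forward substitution.
  T[0,:] = [+0.0000, -0.4815, -0.0556, +0.1481, -0.1111]
  T[1,:] = [+0.0000, -0.1634, -0.1840, +0.0778, -0.2946]
  T[2,:] = [+0.0000, -0.0736, +0.0047, +0.0804, -0.4764]
  T[3,:] = [+0.0000, +0.1546, -0.0043, -0.0465, -0.2387]
  T[4,:] = [+0.0000, -0.1385, -0.1062, +0.0653, -0.2210]
moduli |λ_i(T)| = 0.5213, 0.0680, 0.0680, 0.0323, 0.0000.
ρ(T) = max|λ| = 0.5213; 0.5213 < 1, so it converges for any x₀.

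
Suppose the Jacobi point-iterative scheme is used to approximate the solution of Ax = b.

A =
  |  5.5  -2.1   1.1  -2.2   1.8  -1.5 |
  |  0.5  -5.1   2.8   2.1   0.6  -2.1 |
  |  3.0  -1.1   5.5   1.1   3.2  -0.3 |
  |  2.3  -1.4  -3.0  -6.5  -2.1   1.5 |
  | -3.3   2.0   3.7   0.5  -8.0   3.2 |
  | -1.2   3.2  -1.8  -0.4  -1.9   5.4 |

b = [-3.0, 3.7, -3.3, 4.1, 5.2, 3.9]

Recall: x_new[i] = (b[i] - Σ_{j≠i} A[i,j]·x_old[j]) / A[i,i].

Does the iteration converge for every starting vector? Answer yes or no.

no

Split A = D + L + U, D = diag(5.5, -5.1, 5.5, -6.5, -8, 5.4).
Jacobi: T = -D⁻¹(L+U), T[2,5] = -(-0.3)/(5.5) = +0.0545; T[2,2] = 0.
  T[0,:] = [+0.0000, +0.3818, -0.2000, +0.4000, -0.3273, +0.2727]
  T[1,:] = [+0.0980, +0.0000, +0.5490, +0.4118, +0.1176, -0.4118]
  T[2,:] = [-0.5455, +0.2000, +0.0000, -0.2000, -0.5818, +0.0545]
  T[3,:] = [+0.3538, -0.2154, -0.4615, +0.0000, -0.3231, +0.2308]
  T[4,:] = [-0.4125, +0.2500, +0.4625, +0.0625, +0.0000, +0.4000]
  T[5,:] = [+0.2222, -0.5926, +0.3333, +0.0741, +0.3519, +0.0000]
moduli |λ_i(T)| = 1.1671, 0.6505, 0.6505, 0.5815, 0.5815, 0.1295.
spectral radius ρ = 1.1671; 1.1671 > 1: divergent.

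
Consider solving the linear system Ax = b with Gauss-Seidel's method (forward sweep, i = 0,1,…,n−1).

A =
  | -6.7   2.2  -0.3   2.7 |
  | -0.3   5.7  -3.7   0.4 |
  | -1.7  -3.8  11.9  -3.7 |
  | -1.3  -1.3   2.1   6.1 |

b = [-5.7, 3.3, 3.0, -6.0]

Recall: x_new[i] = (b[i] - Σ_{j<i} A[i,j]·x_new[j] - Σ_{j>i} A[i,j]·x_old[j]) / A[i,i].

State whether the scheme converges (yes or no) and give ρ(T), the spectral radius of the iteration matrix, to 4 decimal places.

yes, ρ = 0.4036

A = D + L + U where D = diag(-6.7, 5.7, 11.9, 6.1).
GS T = -(D+L)⁻¹U: row 0 first, T[0,2] = -(-0.3)/(-6.7) = -0.0448; later rows by forward substitution.
  T[0,:] = [+0.0000 +0.3284 -0.0448 +0.4030]
  T[1,:] = [+0.0000 +0.0173 +0.6468 -0.0490]
  T[2,:] = [+0.0000 +0.0524 +0.2001 +0.3529]
  T[3,:] = [+0.0000 +0.0556 +0.0594 -0.0460]
|roots of det(T-λI)|: 0.4036, 0.1871, 0.1871, 0.0000.
spectral radius ρ = 0.4036; 0.4036 < 1 ⇒ converges.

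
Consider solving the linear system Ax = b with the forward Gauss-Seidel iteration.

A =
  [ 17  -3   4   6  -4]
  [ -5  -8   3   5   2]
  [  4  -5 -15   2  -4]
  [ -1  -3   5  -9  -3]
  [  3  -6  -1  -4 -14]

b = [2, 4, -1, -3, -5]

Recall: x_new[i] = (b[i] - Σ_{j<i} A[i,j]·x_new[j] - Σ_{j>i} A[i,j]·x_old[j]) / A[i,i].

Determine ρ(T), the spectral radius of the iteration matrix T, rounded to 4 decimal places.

0.9275

Write A = D+L+U with D = diag(17, -8, -15, -9, -14).
T_GS = -(D+L)⁻¹U: row 0 first, T[0,3] = -(6)/(17) = -0.3529; later rows by forward substitution.
  T[0,:] = [+0.0000  +0.1765  -0.2353  -0.3529  +0.2353]
  T[1,:] = [+0.0000  -0.1103  +0.5221  +0.8456  +0.1029]
  T[2,:] = [+0.0000  +0.0838  -0.2368  -0.2426  -0.2382]
  T[3,:] = [+0.0000  +0.0637  -0.2794  -0.3775  -0.5261]
  T[4,:] = [+0.0000  +0.0609  -0.1774  -0.3129  +0.1736]
|eigenvalues of T|: 0.9275, 0.3660, 0.0487, 0.0381, 0.0000.
ρ = 0.9275; 0.9275 < 1 ⇒ converges.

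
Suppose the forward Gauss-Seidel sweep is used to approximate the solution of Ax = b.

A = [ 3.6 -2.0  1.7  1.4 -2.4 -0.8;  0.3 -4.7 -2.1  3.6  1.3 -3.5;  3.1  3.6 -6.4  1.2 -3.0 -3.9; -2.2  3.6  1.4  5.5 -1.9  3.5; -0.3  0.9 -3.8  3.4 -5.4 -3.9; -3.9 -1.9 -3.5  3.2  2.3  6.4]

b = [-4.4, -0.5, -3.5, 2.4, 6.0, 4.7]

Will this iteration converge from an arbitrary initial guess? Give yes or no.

A = D + L + U where D = diag(3.6, -4.7, -6.4, 5.5, -5.4, 6.4).
GS T = -(D+L)⁻¹U: row 0 first, T[0,1] = -(-2)/(3.6) = +0.5556; later rows by forward substitution.
  T[0,:] = [+0.0000  +0.5556  -0.4722  -0.3889  +0.6667  +0.2222]
  T[1,:] = [+0.0000  +0.0355  -0.4770  +0.7411  +0.3191  -0.7305]
  T[2,:] = [+0.0000  +0.2890  -0.4970  +0.4160  +0.0337  -0.9126]
  T[3,:] = [+0.0000  +0.1254  +0.2498  -0.7466  +0.3946  +0.1630]
  T[4,:] = [+0.0000  -0.1494  +0.4538  -0.6177  +0.2409  -0.1115]
  T[5,:] = [+0.0000  +0.4981  -0.9891  +0.8058  +0.2355  -0.6220]
moduli |λ_i(T)| = 1.4603, 0.5379, 0.4773, 0.4773, 0.0395, 0.0000.
ρ = 1.4603; 1.4603 > 1, so it fails to converge.

no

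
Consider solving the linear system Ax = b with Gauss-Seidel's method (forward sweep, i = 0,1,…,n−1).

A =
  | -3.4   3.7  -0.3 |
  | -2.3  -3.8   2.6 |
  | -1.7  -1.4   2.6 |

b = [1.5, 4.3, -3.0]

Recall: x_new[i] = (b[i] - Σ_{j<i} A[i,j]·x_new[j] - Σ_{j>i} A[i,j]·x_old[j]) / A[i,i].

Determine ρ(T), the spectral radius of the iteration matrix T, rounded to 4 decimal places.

Diagonal D = diag(-3.4, -3.8, 2.6); L, U strict lower/upper.
T_GS = -(D+L)⁻¹U: row 0 first, T[0,2] = -(-0.3)/(-3.4) = -0.0882; later rows by forward substitution.
  T[0,:] = [+0.0000 +1.0882 -0.0882]
  T[1,:] = [+0.0000 -0.6587 +0.7376]
  T[2,:] = [+0.0000 +0.3569 +0.3395]
|eigenvalues of T|: 0.8754, 0.5562, 0.0000.
ρ(T) = max|λ| = 0.8754; 0.8754 < 1, so it converges for any x₀.

0.8754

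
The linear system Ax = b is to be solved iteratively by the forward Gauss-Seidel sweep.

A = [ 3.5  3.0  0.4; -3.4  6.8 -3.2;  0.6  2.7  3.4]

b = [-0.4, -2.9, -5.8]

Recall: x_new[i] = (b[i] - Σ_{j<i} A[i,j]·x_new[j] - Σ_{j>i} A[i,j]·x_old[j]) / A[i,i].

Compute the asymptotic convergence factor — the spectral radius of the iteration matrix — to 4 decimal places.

0.8232

Diagonal D = diag(3.5, 6.8, 3.4); L, U strict lower/upper.
T_GS = -(D+L)⁻¹U: row 0 first, T[0,2] = -(0.4)/(3.5) = -0.1143; later rows by forward substitution.
  T[0,:] = [+0.0000, -0.8571, -0.1143]
  T[1,:] = [+0.0000, -0.4286, +0.4134]
  T[2,:] = [+0.0000, +0.4916, -0.3082]
|eigenvalues of T|: 0.8232, 0.0865, 0.0000.
spectral radius ρ = 0.8232; 0.8232 < 1, so it converges for any x₀.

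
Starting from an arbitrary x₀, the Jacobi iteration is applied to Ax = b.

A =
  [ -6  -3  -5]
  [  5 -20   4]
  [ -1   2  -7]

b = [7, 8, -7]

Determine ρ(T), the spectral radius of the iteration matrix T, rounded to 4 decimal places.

0.4040

Diagonal D = diag(-6, -20, -7); L, U strict lower/upper.
T_J = -D⁻¹(L+U): T[0,2] = -(-5)/(-6) = -0.8333; T[0,0] = 0.
  T[0,:] = [+0.0000, -0.5000, -0.8333]
  T[1,:] = [+0.2500, +0.0000, +0.2000]
  T[2,:] = [-0.1429, +0.2857, +0.0000]
|roots of det(T-λI)|: 0.4040, 0.3346, 0.3346.
spectral radius ρ = 0.4040; 0.4040 < 1 ⇒ converges.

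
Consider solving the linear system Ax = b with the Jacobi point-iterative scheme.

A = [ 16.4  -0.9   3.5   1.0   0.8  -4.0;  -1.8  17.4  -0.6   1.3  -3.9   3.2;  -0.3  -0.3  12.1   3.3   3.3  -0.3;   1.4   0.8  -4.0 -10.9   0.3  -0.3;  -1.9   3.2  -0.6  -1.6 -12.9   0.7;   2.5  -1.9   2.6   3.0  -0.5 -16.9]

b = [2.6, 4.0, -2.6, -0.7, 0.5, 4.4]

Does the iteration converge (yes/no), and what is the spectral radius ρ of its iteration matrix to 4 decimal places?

yes, ρ = 0.5012

Write A = D+L+U with D = diag(16.4, 17.4, 12.1, -10.9, -12.9, -16.9).
Jacobi: T = -D⁻¹(L+U), T[2,4] = -(3.3)/(12.1) = -0.2727; T[2,2] = 0.
  T[0,:] = [+0.0000  +0.0549  -0.2134  -0.0610  -0.0488  +0.2439]
  T[1,:] = [+0.1034  +0.0000  +0.0345  -0.0747  +0.2241  -0.1839]
  T[2,:] = [+0.0248  +0.0248  +0.0000  -0.2727  -0.2727  +0.0248]
  T[3,:] = [+0.1284  +0.0734  -0.3670  +0.0000  +0.0275  -0.0275]
  T[4,:] = [-0.1473  +0.2481  -0.0465  -0.1240  +0.0000  +0.0543]
  T[5,:] = [+0.1479  -0.1124  +0.1538  +0.1775  -0.0296  +0.0000]
|eigenvalues of T|: 0.5012, 0.3518, 0.3518, 0.2103, 0.2103, 0.1247.
spectral radius ρ = 0.5012; 0.5012 < 1: convergent.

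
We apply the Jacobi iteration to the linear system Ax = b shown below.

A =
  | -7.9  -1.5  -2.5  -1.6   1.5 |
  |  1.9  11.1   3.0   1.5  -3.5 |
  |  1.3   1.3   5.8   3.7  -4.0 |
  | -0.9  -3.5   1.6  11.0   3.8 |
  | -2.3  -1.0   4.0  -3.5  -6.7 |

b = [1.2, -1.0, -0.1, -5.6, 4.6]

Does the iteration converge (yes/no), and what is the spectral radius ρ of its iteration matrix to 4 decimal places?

A = D + L + U where D = diag(-7.9, 11.1, 5.8, 11, -6.7).
T_J = -D⁻¹(L+U): T[1,0] = -(1.9)/(11.1) = -0.1712; T[1,1] = 0.
  T[0,:] = [+0.0000, -0.1899, -0.3165, -0.2025, +0.1899]
  T[1,:] = [-0.1712, +0.0000, -0.2703, -0.1351, +0.3153]
  T[2,:] = [-0.2241, -0.2241, +0.0000, -0.6379, +0.6897]
  T[3,:] = [+0.0818, +0.3182, -0.1455, +0.0000, -0.3455]
  T[4,:] = [-0.3433, -0.1493, +0.5970, -0.5224, +0.0000]
eigenvalue magnitudes: 0.9269, 0.5770, 0.3224, 0.3224, 0.2180.
ρ = 0.9269; 0.9269 < 1, so it converges for any x₀.

yes, ρ = 0.9269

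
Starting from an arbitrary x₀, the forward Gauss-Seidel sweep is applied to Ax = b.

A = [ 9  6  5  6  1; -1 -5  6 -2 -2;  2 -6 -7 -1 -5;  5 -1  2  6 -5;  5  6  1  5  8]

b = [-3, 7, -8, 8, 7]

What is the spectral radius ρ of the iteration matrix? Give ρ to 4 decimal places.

Diagonal D = diag(9, -5, -7, 6, 8); L, U strict lower/upper.
Gauss-Seidel: T = -(D+L)⁻¹U, row 0 first, T[0,2] = -(5)/(9) = -0.5556; later rows by forward substitution.
  T[0,:] = [+0.0000 -0.6667 -0.5556 -0.6667 -0.1111]
  T[1,:] = [+0.0000 +0.1333 +1.3111 -0.2667 -0.3778]
  T[2,:] = [+0.0000 -0.3048 -1.2825 -0.1048 -0.4222]
  T[3,:] = [+0.0000 +0.6794 +1.1090 +0.5460 +1.0037]
  T[4,:] = [+0.0000 -0.0698 -1.1689 +0.2885 -0.2218]
moduli |λ_i(T)| = 1.4471, 0.5016, 0.5016, 0.1635, 0.0000.
spectral radius ρ = 1.4471; 1.4471 > 1: divergent.

1.4471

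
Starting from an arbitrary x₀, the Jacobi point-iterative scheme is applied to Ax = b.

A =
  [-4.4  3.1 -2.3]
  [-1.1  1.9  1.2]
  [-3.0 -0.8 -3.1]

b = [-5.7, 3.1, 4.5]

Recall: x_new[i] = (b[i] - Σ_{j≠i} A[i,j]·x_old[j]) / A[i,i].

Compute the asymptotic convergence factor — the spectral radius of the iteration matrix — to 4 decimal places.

Split A = D + L + U, D = diag(-4.4, 1.9, -3.1).
Jacobi T = -D⁻¹(L+U): T[0,2] = -(-2.3)/(-4.4) = -0.5227; T[0,0] = 0.
  T[0,:] = [+0.0000  +0.7045  -0.5227]
  T[1,:] = [+0.5789  +0.0000  -0.6316]
  T[2,:] = [-0.9677  -0.2581  +0.0000]
moduli |λ_i(T)| = 1.2219, 0.6452, 0.6452.
ρ(T) = max|λ| = 1.2219; 1.2219 > 1 ⇒ diverges.

1.2219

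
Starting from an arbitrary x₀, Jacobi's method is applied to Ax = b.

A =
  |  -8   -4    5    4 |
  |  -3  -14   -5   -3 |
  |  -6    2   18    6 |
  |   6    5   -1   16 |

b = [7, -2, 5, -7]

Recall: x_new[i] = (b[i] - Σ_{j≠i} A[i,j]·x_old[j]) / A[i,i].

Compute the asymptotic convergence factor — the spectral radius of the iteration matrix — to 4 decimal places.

Diagonal D = diag(-8, -14, 18, 16); L, U strict lower/upper.
Jacobi T = -D⁻¹(L+U): T[1,2] = -(-5)/(-14) = -0.3571; T[1,1] = 0.
  T[0,:] = [+0.0000, -0.5000, +0.6250, +0.5000]
  T[1,:] = [-0.2143, +0.0000, -0.3571, -0.2143]
  T[2,:] = [+0.3333, -0.1111, +0.0000, -0.3333]
  T[3,:] = [-0.3750, -0.3125, +0.0625, +0.0000]
moduli |λ_i(T)| = 0.6640, 0.3535, 0.3535, 0.2421.
spectral radius ρ = 0.6640; 0.6640 < 1, so it converges for any x₀.

0.6640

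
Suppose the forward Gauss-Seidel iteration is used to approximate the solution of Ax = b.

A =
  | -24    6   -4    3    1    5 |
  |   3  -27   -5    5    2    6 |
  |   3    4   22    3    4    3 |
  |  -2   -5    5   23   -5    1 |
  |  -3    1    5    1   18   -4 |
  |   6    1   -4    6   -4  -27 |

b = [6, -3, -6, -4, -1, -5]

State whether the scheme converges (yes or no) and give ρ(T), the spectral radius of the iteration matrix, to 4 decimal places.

yes, ρ = 0.5124

Write A = D+L+U with D = diag(-24, -27, 22, 23, 18, -27).
T_GS = -(D+L)⁻¹U: row 0 first, T[0,1] = -(6)/(-24) = +0.2500; later rows by forward substitution.
  T[0,:] = [+0.0000, +0.2500, -0.1667, +0.1250, +0.0417, +0.2083]
  T[1,:] = [+0.0000, +0.0278, -0.2037, +0.1991, +0.0787, +0.2454]
  T[2,:] = [+0.0000, -0.0391, +0.0598, -0.1896, -0.2018, -0.2094]
  T[3,:] = [+0.0000, +0.0363, -0.0718, +0.0954, +0.2820, +0.0735]
  T[4,:] = [+0.0000, +0.0490, -0.0291, +0.0571, +0.0430, +0.2974]
  T[5,:] = [+0.0000, +0.0632, -0.0651, +0.0760, +0.0984, +0.0587]
|roots of det(T-λI)|: 0.5124, 0.1351, 0.1223, 0.1223, 0.0655, 0.0000.
ρ(T) = max|λ| = 0.5124; 0.5124 < 1 ⇒ converges.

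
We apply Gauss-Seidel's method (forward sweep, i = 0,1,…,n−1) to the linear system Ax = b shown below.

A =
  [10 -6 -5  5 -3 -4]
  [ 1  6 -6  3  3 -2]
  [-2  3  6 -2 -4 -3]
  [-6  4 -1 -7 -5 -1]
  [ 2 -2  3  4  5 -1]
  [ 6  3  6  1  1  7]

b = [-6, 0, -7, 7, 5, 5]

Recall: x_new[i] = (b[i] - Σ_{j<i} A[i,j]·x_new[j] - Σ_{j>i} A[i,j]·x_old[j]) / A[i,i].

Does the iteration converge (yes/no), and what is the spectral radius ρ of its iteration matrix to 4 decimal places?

Write A = D+L+U with D = diag(10, 6, 6, -7, 5, 7).
T_GS = -(D+L)⁻¹U: row 0 first, T[0,2] = -(-5)/(10) = +0.5000; later rows by forward substitution.
  T[0,:] = [+0.0000, +0.6000, +0.5000, -0.5000, +0.3000, +0.4000]
  T[1,:] = [+0.0000, -0.1000, +0.9167, -0.4167, -0.5500, +0.2667]
  T[2,:] = [+0.0000, +0.2500, -0.2917, +0.3750, +1.0417, +0.5000]
  T[3,:] = [+0.0000, -0.6071, +0.1369, +0.1369, -1.4345, -0.4048]
  T[4,:] = [+0.0000, +0.0557, +0.2321, -0.3012, +0.1826, +0.1705]
  T[5,:] = [+0.0000, -0.6069, -0.6241, +0.3092, -0.7354, -0.8522]
|roots of det(T-λI)|: 1.2901, 0.6385, 0.4091, 0.4091, 0.1777, 0.0000.
spectral radius ρ = 1.2901; 1.2901 > 1: divergent.

no, ρ = 1.2901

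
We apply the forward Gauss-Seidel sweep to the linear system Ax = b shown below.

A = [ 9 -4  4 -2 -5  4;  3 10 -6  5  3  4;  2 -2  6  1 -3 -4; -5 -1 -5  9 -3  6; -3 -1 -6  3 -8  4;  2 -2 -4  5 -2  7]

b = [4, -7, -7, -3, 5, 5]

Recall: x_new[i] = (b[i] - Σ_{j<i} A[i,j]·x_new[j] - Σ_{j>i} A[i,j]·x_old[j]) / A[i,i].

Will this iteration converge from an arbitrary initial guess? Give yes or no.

Diagonal D = diag(9, 10, 6, 9, -8, 7); L, U strict lower/upper.
GS T = -(D+L)⁻¹U: row 0 first, T[0,1] = -(-4)/(9) = +0.4444; later rows by forward substitution.
  T[0,:] = [+0.0000 +0.4444 -0.4444 +0.2222 +0.5556 -0.4444]
  T[1,:] = [+0.0000 -0.1333 +0.7333 -0.5667 -0.4667 -0.2667]
  T[2,:] = [+0.0000 -0.1926 +0.3926 -0.4296 +0.1593 +0.7259]
  T[3,:] = [+0.0000 +0.1251 +0.0527 -0.1782 +0.6786 -0.5399]
  T[4,:] = [+0.0000 +0.0414 -0.1997 +0.2429 -0.0150 -0.0469]
  T[5,:] = [+0.0000 -0.3527 +0.4662 -0.2742 -0.6900 +0.8379]
|eigenvalues of T|: 1.3204, 0.3810, 0.3810, 0.1486, 0.0743, 0.0000.
ρ = 1.3204; 1.3204 > 1, so it fails to converge.

no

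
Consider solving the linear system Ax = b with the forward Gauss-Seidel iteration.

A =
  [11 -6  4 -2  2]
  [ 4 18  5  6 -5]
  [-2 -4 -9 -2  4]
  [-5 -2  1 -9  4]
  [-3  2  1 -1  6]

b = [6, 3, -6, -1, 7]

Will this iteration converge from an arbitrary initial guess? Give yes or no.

yes

Split A = D + L + U, D = diag(11, 18, -9, -9, 6).
GS T = -(D+L)⁻¹U: row 0 first, T[0,4] = -(2)/(11) = -0.1818; later rows by forward substitution.
  T[0,:] = [+0.0000, +0.5455, -0.3636, +0.1818, -0.1818]
  T[1,:] = [+0.0000, -0.1212, -0.1970, -0.3737, +0.3182]
  T[2,:] = [+0.0000, -0.0673, +0.1684, -0.0965, +0.3434]
  T[3,:] = [+0.0000, -0.2836, +0.2645, -0.0287, +0.5129]
  T[4,:] = [+0.0000, +0.2771, -0.1001, +0.2268, -0.1687]
moduli |λ_i(T)| = 0.7290, 0.2636, 0.2636, 0.1477, 0.0000.
ρ = 0.7290; 0.7290 < 1 ⇒ converges.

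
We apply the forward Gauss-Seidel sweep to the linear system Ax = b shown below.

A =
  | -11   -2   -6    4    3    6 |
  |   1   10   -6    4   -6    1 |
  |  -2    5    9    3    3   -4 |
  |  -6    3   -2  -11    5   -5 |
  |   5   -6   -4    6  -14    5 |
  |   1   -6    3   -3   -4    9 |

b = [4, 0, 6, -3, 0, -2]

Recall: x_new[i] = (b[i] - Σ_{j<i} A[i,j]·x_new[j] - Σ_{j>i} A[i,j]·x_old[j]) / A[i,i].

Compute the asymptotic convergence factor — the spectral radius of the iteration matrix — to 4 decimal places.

A = D + L + U where D = diag(-11, 10, 9, -11, -14, 9).
T_GS = -(D+L)⁻¹U: row 0 first, T[0,4] = -(3)/(-11) = +0.2727; later rows by forward substitution.
  T[0,:] = [+0.0000  -0.1818  -0.5455  +0.3636  +0.2727  +0.5455]
  T[1,:] = [+0.0000  +0.0182  +0.6545  -0.4364  +0.5727  -0.1545]
  T[2,:] = [+0.0000  -0.0505  -0.4848  -0.0101  -0.5909  +0.6515]
  T[3,:] = [+0.0000  +0.1133  +0.5642  -0.3155  +0.5694  -0.9127]
  T[4,:] = [+0.0000  -0.0097  -0.0950  +0.1845  +0.2648  +0.0409]
  T[5,:] = [+0.0000  +0.0826  +0.8044  -0.3511  +0.8560  -0.6669]
moduli |λ_i(T)| = 1.5941, 0.3144, 0.3144, 0.1550, 0.0269, 0.0000.
ρ = 1.5941; 1.5941 > 1 ⇒ diverges.

1.5941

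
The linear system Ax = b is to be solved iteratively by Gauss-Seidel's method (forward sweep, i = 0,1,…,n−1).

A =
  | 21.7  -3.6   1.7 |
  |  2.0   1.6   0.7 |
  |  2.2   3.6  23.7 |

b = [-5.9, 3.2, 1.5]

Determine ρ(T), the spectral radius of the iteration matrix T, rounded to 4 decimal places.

A = D + L + U where D = diag(21.7, 1.6, 23.7).
GS T = -(D+L)⁻¹U: row 0 first, T[0,2] = -(1.7)/(21.7) = -0.0783; later rows by forward substitution.
  T[0,:] = [+0.0000 +0.1659 -0.0783]
  T[1,:] = [+0.0000 -0.2074 -0.3396]
  T[2,:] = [+0.0000 +0.0161 +0.0589]
|roots of det(T-λI)|: 0.1849, 0.0364, 0.0000.
spectral radius ρ = 0.1849; 0.1849 < 1 ⇒ converges.

0.1849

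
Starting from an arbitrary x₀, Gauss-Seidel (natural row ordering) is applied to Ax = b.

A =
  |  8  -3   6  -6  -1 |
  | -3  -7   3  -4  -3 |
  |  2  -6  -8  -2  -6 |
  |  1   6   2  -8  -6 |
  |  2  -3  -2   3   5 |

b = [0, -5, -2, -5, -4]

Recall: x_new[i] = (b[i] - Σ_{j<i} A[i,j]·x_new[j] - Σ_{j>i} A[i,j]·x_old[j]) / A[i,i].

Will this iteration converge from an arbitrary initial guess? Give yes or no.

Split A = D + L + U, D = diag(8, -7, -8, -8, 5).
Gauss-Seidel: T = -(D+L)⁻¹U, row 0 first, T[0,2] = -(6)/(8) = -0.7500; later rows by forward substitution.
  T[0,:] = [+0.0000, +0.3750, -0.7500, +0.7500, +0.1250]
  T[1,:] = [+0.0000, -0.1607, +0.7500, -0.8929, -0.4821]
  T[2,:] = [+0.0000, +0.2143, -0.7500, +0.6071, -0.3571]
  T[3,:] = [+0.0000, -0.0201, +0.2812, -0.4241, -1.1853]
  T[4,:] = [+0.0000, -0.1487, +0.2813, -0.3384, +0.2290]
eigenvalue magnitudes: 1.4174, 0.4460, 0.2208, 0.0864, 0.0000.
spectral radius ρ = 1.4174; 1.4174 > 1, so it fails to converge.

no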